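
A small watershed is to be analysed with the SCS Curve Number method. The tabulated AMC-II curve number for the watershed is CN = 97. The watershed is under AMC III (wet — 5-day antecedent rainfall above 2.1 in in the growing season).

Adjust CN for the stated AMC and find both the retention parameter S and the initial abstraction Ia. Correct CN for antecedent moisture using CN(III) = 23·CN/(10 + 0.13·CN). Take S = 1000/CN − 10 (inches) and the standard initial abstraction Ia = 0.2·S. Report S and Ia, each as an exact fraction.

Adjust CN=97 to AMC III: 23·97/(10 + 0.13·97) → 2231 ÷ (2261/100) = 223100/2261 ≈ 98.673
Retention S: 1000/CN − 10 with CN=98.673 → S = 300/2231 ≈ 0.134 in
Initial abstraction Ia = S/5 = (300/2231)/5 = 60/2231 ≈ 0.027 in

S = 300/2231 in ≈ 0.134 in; Ia = 60/2231 in ≈ 0.027 in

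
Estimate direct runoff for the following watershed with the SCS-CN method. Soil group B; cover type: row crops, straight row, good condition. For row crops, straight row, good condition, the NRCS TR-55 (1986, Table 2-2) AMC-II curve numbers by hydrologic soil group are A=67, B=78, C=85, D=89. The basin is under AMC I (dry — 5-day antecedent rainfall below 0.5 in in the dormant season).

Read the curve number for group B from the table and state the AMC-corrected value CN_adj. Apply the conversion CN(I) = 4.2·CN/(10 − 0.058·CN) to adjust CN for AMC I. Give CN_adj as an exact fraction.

CN_adj = 81900/1369 ≈ 59.825

NRCS table: row crops, straight row, good condition, soil group B → CN(II) = 78
CN(I) from CN(II)=78: (4.2·78)/(10 − 0.058·78) = 81900/1369 ≈ 59.825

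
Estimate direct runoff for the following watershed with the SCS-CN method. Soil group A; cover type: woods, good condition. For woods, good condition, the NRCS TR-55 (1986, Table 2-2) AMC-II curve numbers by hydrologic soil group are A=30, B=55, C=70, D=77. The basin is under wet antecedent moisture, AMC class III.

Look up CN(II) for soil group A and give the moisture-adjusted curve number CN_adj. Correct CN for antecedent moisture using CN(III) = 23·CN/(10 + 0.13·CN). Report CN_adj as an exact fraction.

NRCS table: woods, good condition, soil group A → CN(II) = 30
CN(III) from CN(II)=30: (23·30)/(10 + 0.13·30) = 6900/139 ≈ 49.640

CN_adj = 6900/139 ≈ 49.640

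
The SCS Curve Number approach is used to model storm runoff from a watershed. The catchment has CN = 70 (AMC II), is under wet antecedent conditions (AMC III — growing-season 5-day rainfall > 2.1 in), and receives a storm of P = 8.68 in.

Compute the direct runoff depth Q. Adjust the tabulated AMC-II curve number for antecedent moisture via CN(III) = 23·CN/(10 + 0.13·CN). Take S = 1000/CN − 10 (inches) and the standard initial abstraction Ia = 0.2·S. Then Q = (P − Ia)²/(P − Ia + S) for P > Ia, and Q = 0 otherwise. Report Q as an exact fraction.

Adjust CN=70 to AMC III: 23·70/(10 + 0.13·70) → 1610 ÷ (191/10) = 16100/191 ≈ 84.293
S = 1000/(16100/191) − 10 = 300/161 in ≈ 1.863 in
Ia = 0.2·(300/161) = 60/161 in ≈ 0.373 in
Excess rainfall: 8.680 − 0.373 = 8.307 in; P > Ia so Q > 0
Q: (33437/4025)² ÷ (40937/4025) = 1118032969/164771425 in (≈ 6.785 in)

Q = 1118032969/164771425 in ≈ 6.785 in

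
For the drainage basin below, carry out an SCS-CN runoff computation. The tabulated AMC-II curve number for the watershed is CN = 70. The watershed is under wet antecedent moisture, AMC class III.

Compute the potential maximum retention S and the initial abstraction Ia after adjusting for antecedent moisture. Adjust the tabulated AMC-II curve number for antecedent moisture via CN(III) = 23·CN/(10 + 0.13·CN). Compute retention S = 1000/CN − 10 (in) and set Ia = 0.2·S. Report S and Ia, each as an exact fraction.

S = 300/161 in ≈ 1.863 in; Ia = 60/161 in ≈ 0.373 in

Adjust CN=70 to AMC III: 23·70/(10 + 0.13·70) → 1610 ÷ (191/10) = 16100/191 ≈ 84.293
Retention S: 1000/CN − 10 with CN=84.293 → S = 300/161 ≈ 1.863 in
Initial abstraction Ia = S/5 = (300/161)/5 = 60/161 ≈ 0.373 in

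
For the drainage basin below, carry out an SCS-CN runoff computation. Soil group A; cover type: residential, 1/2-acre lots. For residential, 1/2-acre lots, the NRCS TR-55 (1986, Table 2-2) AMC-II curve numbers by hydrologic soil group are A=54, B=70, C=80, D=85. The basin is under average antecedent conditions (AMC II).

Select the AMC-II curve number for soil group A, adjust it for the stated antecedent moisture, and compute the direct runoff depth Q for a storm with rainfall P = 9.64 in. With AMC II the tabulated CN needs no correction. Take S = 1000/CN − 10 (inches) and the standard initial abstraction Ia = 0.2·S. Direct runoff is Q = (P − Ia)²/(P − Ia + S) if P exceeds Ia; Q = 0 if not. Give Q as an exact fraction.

NRCS table: residential, 1/2-acre lots, soil group A → CN(II) = 54
AMC II — tabulated CN = 54 applies directly.
Retention S: 1000/CN − 10 with CN=54.000 → S = 230/27 ≈ 8.519 in
Initial abstraction Ia = S/5 = (230/27)/5 = 46/27 ≈ 1.704 in
Since P=9.640 > Ia=1.704: effective rainfall P−Ia = 5357/675 in
Runoff Q = (P−Ia)²/(P−Ia+S) = (7.936)²/(7.936+8.519) = 28697449/7497225 ≈ 3.828 in

Q = 28697449/7497225 in ≈ 3.828 in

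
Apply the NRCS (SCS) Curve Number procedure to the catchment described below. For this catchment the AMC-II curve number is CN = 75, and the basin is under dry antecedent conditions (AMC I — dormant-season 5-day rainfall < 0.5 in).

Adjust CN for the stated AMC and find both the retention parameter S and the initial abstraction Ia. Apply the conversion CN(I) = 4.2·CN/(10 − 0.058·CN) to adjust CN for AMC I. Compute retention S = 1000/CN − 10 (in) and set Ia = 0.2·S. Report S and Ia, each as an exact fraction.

Adjust CN=75 to AMC I: 4.2·75/(10 − 0.058·75) → 315 ÷ (113/20) = 6300/113 ≈ 55.752
Max retention: S = 1000/(6300/113) − 10 = 500/63 in (≈ 7.937 in)
Initial abstraction Ia = S/5 = (500/63)/5 = 100/63 ≈ 1.587 in

S = 500/63 in ≈ 7.937 in; Ia = 100/63 in ≈ 1.587 in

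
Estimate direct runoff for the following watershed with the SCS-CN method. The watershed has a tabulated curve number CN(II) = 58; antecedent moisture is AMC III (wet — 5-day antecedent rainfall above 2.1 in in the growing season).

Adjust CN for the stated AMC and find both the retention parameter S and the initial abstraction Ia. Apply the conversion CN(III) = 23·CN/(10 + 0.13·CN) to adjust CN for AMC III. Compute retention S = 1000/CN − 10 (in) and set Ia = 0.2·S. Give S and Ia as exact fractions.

Adjust CN=58 to AMC III: 23·58/(10 + 0.13·58) → 1334 ÷ (877/50) = 66700/877 ≈ 76.055
S = 1000/(66700/877) − 10 = 2100/667 in ≈ 3.148 in
Ia = 0.2·(2100/667) = 420/667 in ≈ 0.630 in

S = 2100/667 in ≈ 3.148 in; Ia = 420/667 in ≈ 0.630 in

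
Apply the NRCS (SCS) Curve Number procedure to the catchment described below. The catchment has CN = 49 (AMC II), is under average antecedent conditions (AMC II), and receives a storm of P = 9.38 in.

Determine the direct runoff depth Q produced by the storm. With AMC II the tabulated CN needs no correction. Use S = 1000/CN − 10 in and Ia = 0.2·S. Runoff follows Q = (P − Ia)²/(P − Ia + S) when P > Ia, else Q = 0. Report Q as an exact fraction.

Q = 319730161/106283450 in ≈ 3.008 in

CN(II) = 49; AMC II needs no correction.
Max retention: S = 1000/49 − 10 = 510/49 in (≈ 10.408 in)
Ia = 0.2S: 0.2·10.408 = 2.082 in (exactly 102/49)
Since P=9.380 > Ia=2.082: effective rainfall P−Ia = 17881/2450 in
Q: (17881/2450)² ÷ (43381/2450) = 319730161/106283450 in (≈ 3.008 in)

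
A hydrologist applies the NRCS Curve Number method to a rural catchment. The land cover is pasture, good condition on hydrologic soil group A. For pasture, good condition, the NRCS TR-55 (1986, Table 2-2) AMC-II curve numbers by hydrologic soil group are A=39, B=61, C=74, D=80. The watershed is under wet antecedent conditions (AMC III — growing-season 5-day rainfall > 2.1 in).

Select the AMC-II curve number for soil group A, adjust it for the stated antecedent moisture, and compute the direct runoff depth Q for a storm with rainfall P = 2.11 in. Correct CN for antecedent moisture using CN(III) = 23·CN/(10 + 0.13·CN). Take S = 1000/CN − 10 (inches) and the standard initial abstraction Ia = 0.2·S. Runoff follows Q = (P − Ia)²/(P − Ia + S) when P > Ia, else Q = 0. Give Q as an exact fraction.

NRCS table: pasture, good condition, soil group A → CN(II) = 39
Adjust CN=39 to AMC III: 23·39/(10 + 0.13·39) → 897 ÷ (1507/100) = 89700/1507 ≈ 59.522
Retention S: 1000/CN − 10 with CN=59.522 → S = 6100/897 ≈ 6.800 in
Ia = 0.2·(6100/897) = 1220/897 in ≈ 1.360 in
Excess rainfall: 2.110 − 1.360 = 0.750 in; P > Ia so Q > 0
Q: (67267/89700)² ÷ (677267/89700) = 4524849289/60750849900 in (≈ 0.074 in)

Q = 4524849289/60750849900 in ≈ 0.074 in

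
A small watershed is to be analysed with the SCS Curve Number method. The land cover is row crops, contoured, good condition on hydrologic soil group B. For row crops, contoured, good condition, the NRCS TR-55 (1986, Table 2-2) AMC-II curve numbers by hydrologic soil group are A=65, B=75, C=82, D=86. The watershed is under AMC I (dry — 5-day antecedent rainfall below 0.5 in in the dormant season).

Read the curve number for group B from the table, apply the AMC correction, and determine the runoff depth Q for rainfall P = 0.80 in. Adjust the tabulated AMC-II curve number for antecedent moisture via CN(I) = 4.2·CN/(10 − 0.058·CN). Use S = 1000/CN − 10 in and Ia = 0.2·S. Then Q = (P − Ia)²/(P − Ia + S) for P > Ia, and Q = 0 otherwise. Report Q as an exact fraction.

Q = 0 in ≈ 0.000 in

NRCS table: row crops, contoured, good condition, soil group B → CN(II) = 75
Adjust CN=75 to AMC I: 4.2·75/(10 − 0.058·75) → 315 ÷ (113/20) = 6300/113 ≈ 55.752
Retention S: 1000/CN − 10 with CN=55.752 → S = 500/63 ≈ 7.937 in
Ia = 0.2·(500/63) = 100/63 in ≈ 1.587 in
P = 0.800 ≤ Ia = 1.587 in: entire storm abstracted, Q = 0.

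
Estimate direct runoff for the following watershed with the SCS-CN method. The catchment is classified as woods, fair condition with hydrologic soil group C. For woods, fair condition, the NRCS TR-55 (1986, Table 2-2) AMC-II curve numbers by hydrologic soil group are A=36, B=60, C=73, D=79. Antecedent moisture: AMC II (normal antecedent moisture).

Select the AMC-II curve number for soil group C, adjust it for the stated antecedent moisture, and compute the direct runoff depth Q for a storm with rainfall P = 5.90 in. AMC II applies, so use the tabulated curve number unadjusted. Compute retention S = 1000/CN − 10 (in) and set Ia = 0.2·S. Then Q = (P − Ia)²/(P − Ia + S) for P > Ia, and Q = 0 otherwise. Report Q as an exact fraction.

Q = 14190289/4720910 in ≈ 3.006 in

NRCS table: woods, fair condition, soil group C → CN(II) = 73
Average conditions: CN = 73 (no AMC adjustment).
Retention S: 1000/CN − 10 with CN=73.000 → S = 270/73 ≈ 3.699 in
Ia = 0.2S: 0.2·3.699 = 0.740 in (exactly 54/73)
P − Ia = 5.900 − 0.740 = 3767/730 ≈ 5.160 in (> 0, runoff occurs)
Q = (3767/730)²/((3767/730) + 270/73) = (14190289/532900)/(6467/730) = 14190289/4720910 in ≈ 3.006 in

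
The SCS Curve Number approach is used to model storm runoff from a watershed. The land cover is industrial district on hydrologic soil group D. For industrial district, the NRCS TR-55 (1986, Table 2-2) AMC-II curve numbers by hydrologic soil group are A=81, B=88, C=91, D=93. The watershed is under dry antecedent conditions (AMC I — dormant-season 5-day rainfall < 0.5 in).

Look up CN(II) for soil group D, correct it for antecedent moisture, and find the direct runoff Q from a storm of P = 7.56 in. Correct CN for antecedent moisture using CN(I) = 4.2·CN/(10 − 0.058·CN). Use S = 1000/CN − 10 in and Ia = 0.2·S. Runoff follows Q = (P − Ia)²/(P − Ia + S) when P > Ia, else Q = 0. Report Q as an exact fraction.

NRCS table: industrial district, soil group D → CN(II) = 93
CN(I) from CN(II)=93: (4.2·93)/(10 − 0.058·93) = 27900/329 ≈ 84.802
Retention S: 1000/CN − 10 with CN=84.802 → S = 500/279 ≈ 1.792 in
Ia = 0.2S: 0.2·1.792 = 0.358 in (exactly 100/279)
Excess rainfall: 7.560 − 0.358 = 7.202 in; P > Ia so Q > 0
Runoff Q = (P−Ia)²/(P−Ia+S) = (7.202)²/(7.202+1.792) = 2523153361/437548725 ≈ 5.767 in

Q = 2523153361/437548725 in ≈ 5.767 in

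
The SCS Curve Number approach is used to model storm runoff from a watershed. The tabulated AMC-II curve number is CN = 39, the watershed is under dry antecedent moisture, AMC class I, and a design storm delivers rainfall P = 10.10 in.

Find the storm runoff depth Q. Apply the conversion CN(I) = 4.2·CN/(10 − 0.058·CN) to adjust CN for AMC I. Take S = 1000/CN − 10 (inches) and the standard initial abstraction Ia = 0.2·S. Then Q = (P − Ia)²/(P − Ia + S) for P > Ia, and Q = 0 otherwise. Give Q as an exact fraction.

Adjust CN=39 to AMC I: 4.2·39/(10 − 0.058·39) → (819/5) ÷ (3869/500) = 81900/3869 ≈ 21.168
Retention S: 1000/CN − 10 with CN=21.168 → S = 30500/819 ≈ 37.241 in
Ia = 0.2S: 0.2·37.241 = 7.448 in (exactly 6100/819)
Since P=10.100 > Ia=7.448: effective rainfall P−Ia = 21719/8190 in
Q: (21719/8190)² ÷ (326719/8190) = 471714961/2675828610 in (≈ 0.176 in)

Q = 471714961/2675828610 in ≈ 0.176 in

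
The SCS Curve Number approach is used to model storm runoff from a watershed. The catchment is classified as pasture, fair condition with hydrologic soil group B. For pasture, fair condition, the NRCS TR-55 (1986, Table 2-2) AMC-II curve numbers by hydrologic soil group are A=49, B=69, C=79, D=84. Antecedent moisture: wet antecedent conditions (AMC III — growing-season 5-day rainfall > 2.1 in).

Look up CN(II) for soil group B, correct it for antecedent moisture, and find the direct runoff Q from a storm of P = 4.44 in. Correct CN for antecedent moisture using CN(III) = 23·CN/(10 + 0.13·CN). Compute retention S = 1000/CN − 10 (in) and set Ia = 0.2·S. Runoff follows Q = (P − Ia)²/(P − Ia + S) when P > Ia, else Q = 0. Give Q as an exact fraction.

Q = 25810671649/9448878975 in ≈ 2.732 in

NRCS table: pasture, fair condition, soil group B → CN(II) = 69
Adjust CN=69 to AMC III: 23·69/(10 + 0.13·69) → 1587 ÷ (1897/100) = 158700/1897 ≈ 83.658
Max retention: S = 1000/(158700/1897) − 10 = 3100/1587 in (≈ 1.953 in)
Ia = 0.2S: 0.2·1.953 = 0.391 in (exactly 620/1587)
Since P=4.440 > Ia=0.391: effective rainfall P−Ia = 160657/39675 in
Q = (160657/39675)²/((160657/39675) + 3100/1587) = (25810671649/1574105625)/(238157/39675) = 25810671649/9448878975 in ≈ 2.732 in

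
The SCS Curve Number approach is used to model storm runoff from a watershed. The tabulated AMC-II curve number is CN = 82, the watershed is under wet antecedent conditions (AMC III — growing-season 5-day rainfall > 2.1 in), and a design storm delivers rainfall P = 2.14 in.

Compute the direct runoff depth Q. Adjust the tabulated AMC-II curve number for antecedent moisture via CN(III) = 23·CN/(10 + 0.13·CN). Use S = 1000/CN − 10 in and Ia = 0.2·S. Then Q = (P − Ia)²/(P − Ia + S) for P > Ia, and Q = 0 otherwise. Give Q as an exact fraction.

Q = 8445793801/6454882150 in ≈ 1.308 in

Adjust CN=82 to AMC III: 23·82/(10 + 0.13·82) → 1886 ÷ (1033/50) = 94300/1033 ≈ 91.288
S = 1000/(94300/1033) − 10 = 900/943 in ≈ 0.954 in
Ia = 0.2S: 0.2·0.954 = 0.191 in (exactly 180/943)
P − Ia = 2.140 − 0.191 = 91901/47150 ≈ 1.949 in (> 0, runoff occurs)
Q = (91901/47150)²/((91901/47150) + 900/943) = (8445793801/2223122500)/(136901/47150) = 8445793801/6454882150 in ≈ 1.308 in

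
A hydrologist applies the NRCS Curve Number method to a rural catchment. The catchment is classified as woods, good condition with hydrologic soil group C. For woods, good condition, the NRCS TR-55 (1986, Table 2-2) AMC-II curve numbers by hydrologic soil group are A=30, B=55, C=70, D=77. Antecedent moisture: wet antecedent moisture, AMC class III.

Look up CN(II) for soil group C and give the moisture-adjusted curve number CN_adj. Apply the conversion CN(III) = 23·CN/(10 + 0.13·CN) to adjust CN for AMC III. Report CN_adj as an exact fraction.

CN_adj = 16100/191 ≈ 84.293

NRCS table: woods, good condition, soil group C → CN(II) = 70
CN(III) from CN(II)=70: (23·70)/(10 + 0.13·70) = 16100/191 ≈ 84.293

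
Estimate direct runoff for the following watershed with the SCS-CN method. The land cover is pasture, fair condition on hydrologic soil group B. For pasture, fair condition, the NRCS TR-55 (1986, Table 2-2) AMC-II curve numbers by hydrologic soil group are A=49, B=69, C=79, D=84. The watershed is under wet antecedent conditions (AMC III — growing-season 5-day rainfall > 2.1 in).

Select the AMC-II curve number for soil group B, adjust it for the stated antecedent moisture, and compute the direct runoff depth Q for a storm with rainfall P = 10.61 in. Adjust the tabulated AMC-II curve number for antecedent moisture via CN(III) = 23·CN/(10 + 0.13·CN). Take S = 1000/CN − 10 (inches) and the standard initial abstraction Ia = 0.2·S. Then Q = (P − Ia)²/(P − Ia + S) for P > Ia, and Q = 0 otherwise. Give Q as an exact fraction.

NRCS table: pasture, fair condition, soil group B → CN(II) = 69
Adjust CN=69 to AMC III: 23·69/(10 + 0.13·69) → 1587 ÷ (1897/100) = 158700/1897 ≈ 83.658
Max retention: S = 1000/(158700/1897) − 10 = 3100/1587 in (≈ 1.953 in)
Ia = 0.2S: 0.2·1.953 = 0.391 in (exactly 620/1587)
P − Ia = 10.610 − 0.391 = 1621807/158700 ≈ 10.219 in (> 0, runoff occurs)
Q = (1621807/158700)²/((1621807/158700) + 3100/1587) = (2630257945249/25185690000)/(1931807/158700) = 2630257945249/306577770900 in ≈ 8.579 in

Q = 2630257945249/306577770900 in ≈ 8.579 in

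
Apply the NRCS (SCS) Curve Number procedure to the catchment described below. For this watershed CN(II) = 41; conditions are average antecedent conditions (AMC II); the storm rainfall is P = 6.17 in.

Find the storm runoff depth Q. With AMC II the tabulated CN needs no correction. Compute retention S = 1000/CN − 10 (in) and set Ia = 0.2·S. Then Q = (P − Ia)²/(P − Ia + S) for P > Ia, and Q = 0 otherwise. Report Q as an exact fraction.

Q = 182169009/297237700 in ≈ 0.613 in

CN(II) = 41; AMC II needs no correction.
Max retention: S = 1000/41 − 10 = 590/41 in (≈ 14.390 in)
Ia = 0.2·(590/41) = 118/41 in ≈ 2.878 in
Since P=6.170 > Ia=2.878: effective rainfall P−Ia = 13497/4100 in
Q: (13497/4100)² ÷ (72497/4100) = 182169009/297237700 in (≈ 0.613 in)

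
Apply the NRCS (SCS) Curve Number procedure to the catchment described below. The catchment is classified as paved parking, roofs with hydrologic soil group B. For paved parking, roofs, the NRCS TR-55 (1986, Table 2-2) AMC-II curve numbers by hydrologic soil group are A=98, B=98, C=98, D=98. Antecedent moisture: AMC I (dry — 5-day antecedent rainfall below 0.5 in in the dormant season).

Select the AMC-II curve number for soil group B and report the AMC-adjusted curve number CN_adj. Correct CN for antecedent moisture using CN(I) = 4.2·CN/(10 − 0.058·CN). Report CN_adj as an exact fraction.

CN_adj = 102900/1079 ≈ 95.366

NRCS table: paved parking, roofs, soil group B → CN(II) = 98
Adjust CN=98 to AMC I: 4.2·98/(10 − 0.058·98) → (2058/5) ÷ (1079/250) = 102900/1079 ≈ 95.366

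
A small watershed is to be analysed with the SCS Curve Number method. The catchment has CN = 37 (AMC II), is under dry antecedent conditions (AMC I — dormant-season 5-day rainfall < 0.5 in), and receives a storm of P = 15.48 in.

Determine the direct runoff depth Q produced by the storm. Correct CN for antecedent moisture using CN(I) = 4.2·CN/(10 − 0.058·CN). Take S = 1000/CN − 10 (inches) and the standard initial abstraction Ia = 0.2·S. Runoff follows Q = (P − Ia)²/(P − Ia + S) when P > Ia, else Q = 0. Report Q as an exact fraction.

Dry (AMC I): CN(I) = 4.2·37/(10 − 0.058·37) = (777/5)/(3927/500) = 3700/187 ≈ 19.786
Max retention: S = 1000/(3700/187) − 10 = 1500/37 in (≈ 40.541 in)
Ia = 0.2·(1500/37) = 300/37 in ≈ 8.108 in
Excess rainfall: 15.480 − 8.108 = 7.372 in; P > Ia so Q > 0
Q = (6819/925)²/((6819/925) + 1500/37) = (46498761/855625)/(44319/925) = 15499587/13665025 in ≈ 1.134 in

Q = 15499587/13665025 in ≈ 1.134 in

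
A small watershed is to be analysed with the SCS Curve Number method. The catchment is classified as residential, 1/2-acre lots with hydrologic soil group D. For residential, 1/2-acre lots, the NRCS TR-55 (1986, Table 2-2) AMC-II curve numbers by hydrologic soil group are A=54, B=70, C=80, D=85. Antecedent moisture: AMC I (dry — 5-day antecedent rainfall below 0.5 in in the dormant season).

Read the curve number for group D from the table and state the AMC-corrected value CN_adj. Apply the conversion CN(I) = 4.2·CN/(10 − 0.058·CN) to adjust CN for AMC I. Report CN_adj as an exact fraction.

NRCS table: residential, 1/2-acre lots, soil group D → CN(II) = 85
Dry (AMC I): CN(I) = 4.2·85/(10 − 0.058·85) = 357/(507/100) = 11900/169 ≈ 70.414

CN_adj = 11900/169 ≈ 70.414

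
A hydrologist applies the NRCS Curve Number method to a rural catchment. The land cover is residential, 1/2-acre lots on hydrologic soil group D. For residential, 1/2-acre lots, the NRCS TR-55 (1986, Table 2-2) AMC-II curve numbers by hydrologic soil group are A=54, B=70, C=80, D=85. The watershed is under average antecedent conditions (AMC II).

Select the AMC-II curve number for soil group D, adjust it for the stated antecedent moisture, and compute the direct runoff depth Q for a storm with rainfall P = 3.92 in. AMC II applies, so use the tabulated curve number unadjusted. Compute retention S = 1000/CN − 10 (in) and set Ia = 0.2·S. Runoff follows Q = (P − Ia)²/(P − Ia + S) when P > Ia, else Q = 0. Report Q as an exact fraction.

NRCS table: residential, 1/2-acre lots, soil group D → CN(II) = 85
Average conditions: CN = 85 (no AMC adjustment).
Retention S: 1000/CN − 10 with CN=85.000 → S = 30/17 ≈ 1.765 in
Ia = 0.2S: 0.2·1.765 = 0.353 in (exactly 6/17)
P − Ia = 3.920 − 0.353 = 1516/425 ≈ 3.567 in (> 0, runoff occurs)
Q: (1516/425)² ÷ (2266/425) = 1149128/481525 in (≈ 2.386 in)

Q = 1149128/481525 in ≈ 2.386 in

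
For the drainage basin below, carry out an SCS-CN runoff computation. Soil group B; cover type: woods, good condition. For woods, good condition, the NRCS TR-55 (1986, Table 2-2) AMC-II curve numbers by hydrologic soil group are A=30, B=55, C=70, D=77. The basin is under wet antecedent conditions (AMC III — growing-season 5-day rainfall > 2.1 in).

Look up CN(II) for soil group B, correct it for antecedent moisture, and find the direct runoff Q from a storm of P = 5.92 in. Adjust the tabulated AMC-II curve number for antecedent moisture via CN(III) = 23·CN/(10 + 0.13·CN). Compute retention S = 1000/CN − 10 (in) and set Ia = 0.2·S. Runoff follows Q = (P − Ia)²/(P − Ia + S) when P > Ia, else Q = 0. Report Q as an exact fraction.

NRCS table: woods, good condition, soil group B → CN(II) = 55
Wet (AMC III): CN(III) = 23·55/(10 + 0.13·55) = 1265/(343/20) = 25300/343 ≈ 73.761
Max retention: S = 1000/(25300/343) − 10 = 900/253 in (≈ 3.557 in)
Ia = 0.2·(900/253) = 180/253 in ≈ 0.711 in
Excess rainfall: 5.920 − 0.711 = 5.209 in; P > Ia so Q > 0
Runoff Q = (P−Ia)²/(P−Ia+S) = (5.209)²/(5.209+3.557) = 271326784/87670825 ≈ 3.095 in

Q = 271326784/87670825 in ≈ 3.095 in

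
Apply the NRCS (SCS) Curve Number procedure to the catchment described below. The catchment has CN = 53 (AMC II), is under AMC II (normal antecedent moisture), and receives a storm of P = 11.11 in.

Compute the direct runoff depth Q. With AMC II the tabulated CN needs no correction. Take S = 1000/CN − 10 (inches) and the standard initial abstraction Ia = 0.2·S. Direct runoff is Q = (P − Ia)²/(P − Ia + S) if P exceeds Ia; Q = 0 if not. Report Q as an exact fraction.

Average conditions: CN = 53 (no AMC adjustment).
Retention S: 1000/CN − 10 with CN=53.000 → S = 470/53 ≈ 8.868 in
Ia = 0.2·(470/53) = 94/53 in ≈ 1.774 in
P − Ia = 11.110 − 1.774 = 49483/5300 ≈ 9.336 in (> 0, runoff occurs)
Runoff Q = (P−Ia)²/(P−Ia+S) = (9.336)²/(9.336+8.868) = 2448567289/511359900 ≈ 4.788 in

Q = 2448567289/511359900 in ≈ 4.788 in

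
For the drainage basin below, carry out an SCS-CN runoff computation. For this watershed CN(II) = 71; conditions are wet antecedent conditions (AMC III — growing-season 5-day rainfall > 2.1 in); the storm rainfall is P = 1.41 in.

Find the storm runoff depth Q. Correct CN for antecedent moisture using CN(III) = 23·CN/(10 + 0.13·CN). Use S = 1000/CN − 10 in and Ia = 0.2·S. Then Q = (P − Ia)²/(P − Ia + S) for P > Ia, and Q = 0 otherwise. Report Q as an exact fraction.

Q = 29671096009/75485914900 in ≈ 0.393 in

Adjust CN=71 to AMC III: 23·71/(10 + 0.13·71) → 1633 ÷ (1923/100) = 163300/1923 ≈ 84.919
Max retention: S = 1000/(163300/1923) − 10 = 2900/1633 in (≈ 1.776 in)
Ia = 0.2·(2900/1633) = 580/1633 in ≈ 0.355 in
Excess rainfall: 1.410 − 0.355 = 1.055 in; P > Ia so Q > 0
Runoff Q = (P−Ia)²/(P−Ia+S) = (1.055)²/(1.055+1.776) = 29671096009/75485914900 ≈ 0.393 in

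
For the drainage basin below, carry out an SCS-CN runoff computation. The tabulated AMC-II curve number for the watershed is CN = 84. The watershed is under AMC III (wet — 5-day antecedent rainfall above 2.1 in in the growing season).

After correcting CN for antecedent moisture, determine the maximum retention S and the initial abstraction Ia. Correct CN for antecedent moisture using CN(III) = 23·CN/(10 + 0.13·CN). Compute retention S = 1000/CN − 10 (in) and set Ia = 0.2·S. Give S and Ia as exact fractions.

S = 400/483 in ≈ 0.828 in; Ia = 80/483 in ≈ 0.166 in

Adjust CN=84 to AMC III: 23·84/(10 + 0.13·84) → 1932 ÷ (523/25) = 48300/523 ≈ 92.352
Max retention: S = 1000/(48300/523) − 10 = 400/483 in (≈ 0.828 in)
Initial abstraction Ia = S/5 = (400/483)/5 = 80/483 ≈ 0.166 in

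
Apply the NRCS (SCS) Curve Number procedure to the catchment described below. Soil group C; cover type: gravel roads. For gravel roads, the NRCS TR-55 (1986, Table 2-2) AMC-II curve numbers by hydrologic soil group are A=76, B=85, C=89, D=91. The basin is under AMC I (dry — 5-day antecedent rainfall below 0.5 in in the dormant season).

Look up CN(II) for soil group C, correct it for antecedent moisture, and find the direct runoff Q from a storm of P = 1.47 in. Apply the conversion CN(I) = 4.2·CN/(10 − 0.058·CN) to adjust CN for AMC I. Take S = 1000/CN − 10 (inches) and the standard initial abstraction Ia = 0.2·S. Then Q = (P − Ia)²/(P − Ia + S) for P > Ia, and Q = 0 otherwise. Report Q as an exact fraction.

NRCS table: gravel roads, soil group C → CN(II) = 89
CN(I) from CN(II)=89: (4.2·89)/(10 − 0.058·89) = 186900/2419 ≈ 77.263
Max retention: S = 1000/(186900/2419) − 10 = 5500/1869 in (≈ 2.943 in)
Ia = 0.2S: 0.2·2.943 = 0.589 in (exactly 1100/1869)
P − Ia = 1.470 − 0.589 = 164743/186900 ≈ 0.881 in (> 0, runoff occurs)
Runoff Q = (P−Ia)²/(P−Ia+S) = (0.881)²/(0.881+2.943) = 27140256049/133585466700 ≈ 0.203 in

Q = 27140256049/133585466700 in ≈ 0.203 in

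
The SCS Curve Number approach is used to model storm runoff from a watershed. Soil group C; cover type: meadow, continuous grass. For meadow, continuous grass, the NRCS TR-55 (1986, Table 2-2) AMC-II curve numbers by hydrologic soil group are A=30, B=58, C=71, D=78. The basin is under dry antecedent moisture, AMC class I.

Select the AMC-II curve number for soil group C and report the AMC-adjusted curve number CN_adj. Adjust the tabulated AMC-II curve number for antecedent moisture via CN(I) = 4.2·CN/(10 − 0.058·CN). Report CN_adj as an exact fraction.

NRCS table: meadow, continuous grass, soil group C → CN(II) = 71
Adjust CN=71 to AMC I: 4.2·71/(10 − 0.058·71) → (1491/5) ÷ (2941/500) = 149100/2941 ≈ 50.697

CN_adj = 149100/2941 ≈ 50.697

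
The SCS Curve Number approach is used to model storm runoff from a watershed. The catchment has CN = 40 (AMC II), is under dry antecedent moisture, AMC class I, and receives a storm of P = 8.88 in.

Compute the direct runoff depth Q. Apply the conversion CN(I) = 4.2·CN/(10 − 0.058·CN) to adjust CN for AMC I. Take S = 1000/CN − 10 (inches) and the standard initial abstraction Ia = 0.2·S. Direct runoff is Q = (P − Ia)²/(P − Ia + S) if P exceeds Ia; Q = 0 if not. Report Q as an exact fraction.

CN(I) from CN(II)=40: (4.2·40)/(10 − 0.058·40) = 175/8 ≈ 21.875
Retention S: 1000/CN − 10 with CN=21.875 → S = 250/7 ≈ 35.714 in
Ia = 0.2S: 0.2·35.714 = 7.143 in (exactly 50/7)
Since P=8.880 > Ia=7.143: effective rainfall P−Ia = 304/175 in
Runoff Q = (P−Ia)²/(P−Ia+S) = (1.737)²/(1.737+35.714) = 46208/573475 ≈ 0.081 in

Q = 46208/573475 in ≈ 0.081 in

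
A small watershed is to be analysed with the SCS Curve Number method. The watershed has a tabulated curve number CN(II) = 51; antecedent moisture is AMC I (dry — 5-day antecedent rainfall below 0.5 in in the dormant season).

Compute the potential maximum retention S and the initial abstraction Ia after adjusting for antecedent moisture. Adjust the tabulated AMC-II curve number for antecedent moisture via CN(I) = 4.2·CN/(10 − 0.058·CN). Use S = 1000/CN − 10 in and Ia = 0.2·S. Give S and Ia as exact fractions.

Dry (AMC I): CN(I) = 4.2·51/(10 − 0.058·51) = (1071/5)/(3521/500) = 15300/503 ≈ 30.417
S = 1000/(15300/503) − 10 = 3500/153 in ≈ 22.876 in
Ia = 0.2·(3500/153) = 700/153 in ≈ 4.575 in

S = 3500/153 in ≈ 22.876 in; Ia = 700/153 in ≈ 4.575 in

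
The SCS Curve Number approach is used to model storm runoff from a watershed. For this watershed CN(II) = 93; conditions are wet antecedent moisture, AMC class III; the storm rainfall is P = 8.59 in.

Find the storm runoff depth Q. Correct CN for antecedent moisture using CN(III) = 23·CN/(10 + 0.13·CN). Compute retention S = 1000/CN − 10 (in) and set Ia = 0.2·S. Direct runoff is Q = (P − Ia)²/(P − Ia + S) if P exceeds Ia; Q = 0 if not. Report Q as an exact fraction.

Wet (AMC III): CN(III) = 23·93/(10 + 0.13·93) = 2139/(2209/100) = 213900/2209 ≈ 96.831
S = 1000/(213900/2209) − 10 = 700/2139 in ≈ 0.327 in
Ia = 0.2·(700/2139) = 140/2139 in ≈ 0.065 in
Since P=8.590 > Ia=0.065: effective rainfall P−Ia = 1823401/213900 in
Runoff Q = (P−Ia)²/(P−Ia+S) = (8.525)²/(8.525+0.327) = 3324791206801/404998473900 ≈ 8.209 in

Q = 3324791206801/404998473900 in ≈ 8.209 in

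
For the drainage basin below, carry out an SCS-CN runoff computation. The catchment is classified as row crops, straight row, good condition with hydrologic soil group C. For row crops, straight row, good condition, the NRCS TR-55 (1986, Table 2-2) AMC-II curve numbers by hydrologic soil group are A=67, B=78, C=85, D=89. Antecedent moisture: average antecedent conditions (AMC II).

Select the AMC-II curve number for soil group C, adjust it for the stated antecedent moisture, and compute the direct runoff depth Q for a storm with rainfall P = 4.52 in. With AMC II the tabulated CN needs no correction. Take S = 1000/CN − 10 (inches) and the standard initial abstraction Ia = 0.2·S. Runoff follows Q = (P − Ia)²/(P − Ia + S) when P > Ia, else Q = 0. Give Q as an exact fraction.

Q = 3136441/1071425 in ≈ 2.927 in

NRCS table: row crops, straight row, good condition, soil group C → CN(II) = 85
Average conditions: CN = 85 (no AMC adjustment).
Max retention: S = 1000/85 − 10 = 30/17 in (≈ 1.765 in)
Ia = 0.2S: 0.2·1.765 = 0.353 in (exactly 6/17)
Excess rainfall: 4.520 − 0.353 = 4.167 in; P > Ia so Q > 0
Q: (1771/425)² ÷ (2521/425) = 3136441/1071425 in (≈ 2.927 in)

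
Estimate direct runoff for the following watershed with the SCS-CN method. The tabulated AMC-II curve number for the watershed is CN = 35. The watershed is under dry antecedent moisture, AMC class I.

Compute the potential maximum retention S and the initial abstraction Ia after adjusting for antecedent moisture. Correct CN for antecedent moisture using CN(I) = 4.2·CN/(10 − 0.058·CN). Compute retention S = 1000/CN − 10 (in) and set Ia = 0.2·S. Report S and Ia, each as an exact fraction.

S = 6500/147 in ≈ 44.218 in; Ia = 1300/147 in ≈ 8.844 in

CN(I) from CN(II)=35: (4.2·35)/(10 − 0.058·35) = 14700/797 ≈ 18.444
Max retention: S = 1000/(14700/797) − 10 = 6500/147 in (≈ 44.218 in)
Initial abstraction Ia = S/5 = (6500/147)/5 = 1300/147 ≈ 8.844 in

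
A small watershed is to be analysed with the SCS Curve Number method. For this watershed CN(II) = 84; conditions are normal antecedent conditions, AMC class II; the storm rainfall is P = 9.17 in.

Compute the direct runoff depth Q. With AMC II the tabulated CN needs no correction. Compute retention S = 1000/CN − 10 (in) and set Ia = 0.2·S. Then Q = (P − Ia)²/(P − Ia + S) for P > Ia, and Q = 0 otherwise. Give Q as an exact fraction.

Average conditions: CN = 84 (no AMC adjustment).
Max retention: S = 1000/84 − 10 = 40/21 in (≈ 1.905 in)
Initial abstraction Ia = S/5 = (40/21)/5 = 8/21 ≈ 0.381 in
Since P=9.170 > Ia=0.381: effective rainfall P−Ia = 18457/2100 in
Q: (18457/2100)² ÷ (22457/2100) = 340660849/47159700 in (≈ 7.224 in)

Q = 340660849/47159700 in ≈ 7.224 in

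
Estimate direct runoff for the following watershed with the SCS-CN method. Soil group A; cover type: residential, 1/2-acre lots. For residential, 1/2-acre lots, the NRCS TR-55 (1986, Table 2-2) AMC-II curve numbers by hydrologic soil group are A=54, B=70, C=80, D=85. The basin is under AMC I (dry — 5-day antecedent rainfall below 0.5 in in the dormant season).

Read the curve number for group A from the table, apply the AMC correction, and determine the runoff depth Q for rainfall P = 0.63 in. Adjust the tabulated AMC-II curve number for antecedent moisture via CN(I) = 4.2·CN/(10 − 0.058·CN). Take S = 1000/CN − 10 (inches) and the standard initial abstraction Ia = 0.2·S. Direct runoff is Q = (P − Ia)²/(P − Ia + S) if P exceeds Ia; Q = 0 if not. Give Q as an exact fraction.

Q = 0 in ≈ 0.000 in

NRCS table: residential, 1/2-acre lots, soil group A → CN(II) = 54
Dry (AMC I): CN(I) = 4.2·54/(10 − 0.058·54) = (1134/5)/(1717/250) = 56700/1717 ≈ 33.023
S = 1000/(56700/1717) − 10 = 11500/567 in ≈ 20.282 in
Initial abstraction Ia = S/5 = (11500/567)/5 = 2300/567 ≈ 4.056 in
P = 0.630 ≤ Ia = 4.056 in: entire storm abstracted, Q = 0.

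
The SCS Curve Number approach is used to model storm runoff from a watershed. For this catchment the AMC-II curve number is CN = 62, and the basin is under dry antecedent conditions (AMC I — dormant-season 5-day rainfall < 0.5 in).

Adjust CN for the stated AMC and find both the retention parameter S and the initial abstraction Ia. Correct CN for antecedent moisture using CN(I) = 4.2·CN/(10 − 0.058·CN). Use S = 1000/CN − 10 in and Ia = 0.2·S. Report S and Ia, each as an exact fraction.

S = 9500/651 in ≈ 14.593 in; Ia = 1900/651 in ≈ 2.919 in

Adjust CN=62 to AMC I: 4.2·62/(10 − 0.058·62) → (1302/5) ÷ (1601/250) = 65100/1601 ≈ 40.662
S = 1000/(65100/1601) − 10 = 9500/651 in ≈ 14.593 in
Ia = 0.2S: 0.2·14.593 = 2.919 in (exactly 1900/651)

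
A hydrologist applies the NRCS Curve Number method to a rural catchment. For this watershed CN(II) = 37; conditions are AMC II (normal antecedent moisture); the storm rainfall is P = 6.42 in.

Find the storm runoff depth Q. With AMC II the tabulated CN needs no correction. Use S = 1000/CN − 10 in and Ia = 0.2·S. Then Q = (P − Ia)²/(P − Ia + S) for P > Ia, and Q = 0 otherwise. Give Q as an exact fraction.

Q = 10367643/22864150 in ≈ 0.453 in

AMC II — tabulated CN = 37 applies directly.
Retention S: 1000/CN − 10 with CN=37.000 → S = 630/37 ≈ 17.027 in
Initial abstraction Ia = S/5 = (630/37)/5 = 126/37 ≈ 3.405 in
P − Ia = 6.420 − 3.405 = 5577/1850 ≈ 3.015 in (> 0, runoff occurs)
Q = (5577/1850)²/((5577/1850) + 630/37) = (31102929/3422500)/(37077/1850) = 10367643/22864150 in ≈ 0.453 in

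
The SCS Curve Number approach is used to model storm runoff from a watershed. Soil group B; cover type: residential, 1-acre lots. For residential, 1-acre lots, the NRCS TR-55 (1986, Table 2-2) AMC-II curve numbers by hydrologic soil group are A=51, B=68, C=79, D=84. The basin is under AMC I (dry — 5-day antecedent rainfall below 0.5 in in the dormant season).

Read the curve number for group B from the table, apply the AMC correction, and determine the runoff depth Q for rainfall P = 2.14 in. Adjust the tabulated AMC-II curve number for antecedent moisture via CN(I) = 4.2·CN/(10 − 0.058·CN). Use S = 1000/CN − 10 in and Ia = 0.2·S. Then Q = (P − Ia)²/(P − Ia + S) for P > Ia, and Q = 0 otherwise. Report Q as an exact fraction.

Q = 0 in ≈ 0.000 in

NRCS table: residential, 1-acre lots, soil group B → CN(II) = 68
Adjust CN=68 to AMC I: 4.2·68/(10 − 0.058·68) → (1428/5) ÷ (757/125) = 35700/757 ≈ 47.160
S = 1000/(35700/757) − 10 = 4000/357 in ≈ 11.204 in
Ia = 0.2S: 0.2·11.204 = 2.241 in (exactly 800/357)
P = 2.140 ≤ Ia = 2.241 in: entire storm abstracted, Q = 0.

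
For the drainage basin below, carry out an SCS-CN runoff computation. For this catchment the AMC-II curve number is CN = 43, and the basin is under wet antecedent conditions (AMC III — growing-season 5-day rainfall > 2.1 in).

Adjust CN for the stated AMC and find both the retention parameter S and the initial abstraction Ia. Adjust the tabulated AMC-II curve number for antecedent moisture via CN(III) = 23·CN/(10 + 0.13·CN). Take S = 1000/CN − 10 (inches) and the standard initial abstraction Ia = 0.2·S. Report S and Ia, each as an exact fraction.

Wet (AMC III): CN(III) = 23·43/(10 + 0.13·43) = 989/(1559/100) = 98900/1559 ≈ 63.438
Retention S: 1000/CN − 10 with CN=63.438 → S = 5700/989 ≈ 5.763 in
Initial abstraction Ia = S/5 = (5700/989)/5 = 1140/989 ≈ 1.153 in

S = 5700/989 in ≈ 5.763 in; Ia = 1140/989 in ≈ 1.153 in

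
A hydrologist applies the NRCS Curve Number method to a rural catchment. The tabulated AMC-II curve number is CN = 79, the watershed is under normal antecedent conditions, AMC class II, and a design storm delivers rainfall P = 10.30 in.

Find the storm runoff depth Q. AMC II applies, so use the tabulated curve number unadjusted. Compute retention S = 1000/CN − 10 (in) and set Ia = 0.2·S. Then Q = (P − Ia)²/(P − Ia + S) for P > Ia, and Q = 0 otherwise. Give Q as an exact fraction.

Q = 59552089/7755430 in ≈ 7.679 in

CN(II) = 79; AMC II needs no correction.
S = 1000/79 − 10 = 210/79 in ≈ 2.658 in
Ia = 0.2S: 0.2·2.658 = 0.532 in (exactly 42/79)
P − Ia = 10.300 − 0.532 = 7717/790 ≈ 9.768 in (> 0, runoff occurs)
Q = (7717/790)²/((7717/790) + 210/79) = (59552089/624100)/(9817/790) = 59552089/7755430 in ≈ 7.679 in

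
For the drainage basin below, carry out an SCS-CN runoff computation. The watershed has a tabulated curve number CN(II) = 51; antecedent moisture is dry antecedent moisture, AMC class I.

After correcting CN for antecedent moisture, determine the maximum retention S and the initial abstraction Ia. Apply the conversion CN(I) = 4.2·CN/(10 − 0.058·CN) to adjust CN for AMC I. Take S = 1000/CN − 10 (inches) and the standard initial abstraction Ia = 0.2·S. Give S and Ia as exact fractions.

Dry (AMC I): CN(I) = 4.2·51/(10 − 0.058·51) = (1071/5)/(3521/500) = 15300/503 ≈ 30.417
Retention S: 1000/CN − 10 with CN=30.417 → S = 3500/153 ≈ 22.876 in
Ia = 0.2·(3500/153) = 700/153 in ≈ 4.575 in

S = 3500/153 in ≈ 22.876 in; Ia = 700/153 in ≈ 4.575 in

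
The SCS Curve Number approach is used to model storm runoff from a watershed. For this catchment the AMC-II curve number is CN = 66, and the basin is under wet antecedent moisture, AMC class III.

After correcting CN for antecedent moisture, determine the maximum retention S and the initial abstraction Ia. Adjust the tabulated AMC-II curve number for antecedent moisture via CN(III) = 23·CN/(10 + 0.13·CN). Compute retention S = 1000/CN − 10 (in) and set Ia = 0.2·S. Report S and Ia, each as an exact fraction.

Adjust CN=66 to AMC III: 23·66/(10 + 0.13·66) → 1518 ÷ (929/50) = 75900/929 ≈ 81.701
Max retention: S = 1000/(75900/929) − 10 = 1700/759 in (≈ 2.240 in)
Ia = 0.2·(1700/759) = 340/759 in ≈ 0.448 in

S = 1700/759 in ≈ 2.240 in; Ia = 340/759 in ≈ 0.448 in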